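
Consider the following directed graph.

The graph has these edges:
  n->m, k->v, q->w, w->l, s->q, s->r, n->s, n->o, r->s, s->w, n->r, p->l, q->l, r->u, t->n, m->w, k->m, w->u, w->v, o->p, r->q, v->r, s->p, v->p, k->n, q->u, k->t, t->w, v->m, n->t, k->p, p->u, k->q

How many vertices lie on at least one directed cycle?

8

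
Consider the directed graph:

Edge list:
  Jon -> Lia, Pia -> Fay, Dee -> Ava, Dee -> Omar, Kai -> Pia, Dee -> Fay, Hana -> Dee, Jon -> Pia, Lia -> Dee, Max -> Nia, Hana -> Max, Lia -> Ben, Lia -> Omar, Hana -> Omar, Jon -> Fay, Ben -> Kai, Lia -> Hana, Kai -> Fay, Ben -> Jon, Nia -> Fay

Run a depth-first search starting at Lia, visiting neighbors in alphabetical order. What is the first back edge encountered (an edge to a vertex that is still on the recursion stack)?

Jon→Lia

DFS from Lia (visiting neighbors in alphabetical order); mark gray on enter, black on exit:
Lia gray
  Ben gray
    Jon gray
      Fay gray
      Fay black
      Jon→Lia: Lia is gray → back edge
First back edge: Jon → Lia.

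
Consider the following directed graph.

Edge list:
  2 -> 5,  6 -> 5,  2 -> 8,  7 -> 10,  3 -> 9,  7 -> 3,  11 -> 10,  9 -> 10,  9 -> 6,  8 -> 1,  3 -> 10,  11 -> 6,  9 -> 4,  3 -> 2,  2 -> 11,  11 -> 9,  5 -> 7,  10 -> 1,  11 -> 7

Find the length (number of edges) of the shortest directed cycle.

4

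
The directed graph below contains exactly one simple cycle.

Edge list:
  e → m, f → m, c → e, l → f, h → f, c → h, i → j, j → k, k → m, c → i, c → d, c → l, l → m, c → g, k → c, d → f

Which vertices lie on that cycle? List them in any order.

c, i, j, k

DFS with gray/black marking from c:
c gray
  d gray
    f gray
      m gray
      m black
    f black
  d black
  e gray
    e→m: m black — skip
  e black
  l gray
    l→f: f black — skip
    l→m: m black — skip
  l black
  h gray
    h→f: f black — skip
  h black
  g gray
  g black
  i gray
    j gray
      k gray
        k→m: m black — skip
        k→c: c is gray → back edge
Back edge closes the cycle c → i → j → k → c; its vertices are {c, i, j, k}.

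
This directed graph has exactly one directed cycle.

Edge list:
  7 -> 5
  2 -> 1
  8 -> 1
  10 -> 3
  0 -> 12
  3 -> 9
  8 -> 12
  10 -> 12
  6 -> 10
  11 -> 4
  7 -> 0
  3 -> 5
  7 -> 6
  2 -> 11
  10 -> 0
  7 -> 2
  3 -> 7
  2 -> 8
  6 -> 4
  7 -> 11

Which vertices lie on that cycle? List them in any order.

3, 6, 7, 10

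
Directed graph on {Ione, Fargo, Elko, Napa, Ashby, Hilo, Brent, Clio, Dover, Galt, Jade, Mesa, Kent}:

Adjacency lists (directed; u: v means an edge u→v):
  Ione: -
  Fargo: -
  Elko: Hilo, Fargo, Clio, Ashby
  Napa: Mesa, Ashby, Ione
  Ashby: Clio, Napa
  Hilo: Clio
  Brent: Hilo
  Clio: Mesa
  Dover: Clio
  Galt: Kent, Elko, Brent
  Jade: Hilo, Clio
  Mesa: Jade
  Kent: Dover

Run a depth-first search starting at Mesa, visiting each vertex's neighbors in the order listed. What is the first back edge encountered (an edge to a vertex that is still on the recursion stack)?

DFS from Mesa (visiting each vertex's neighbors in the order listed); mark gray on enter, black on exit:
Mesa gray
  Jade gray
    Hilo gray
      Clio gray
        Clio→Mesa: Mesa is gray → back edge
First back edge: Clio → Mesa.

Clio→Mesa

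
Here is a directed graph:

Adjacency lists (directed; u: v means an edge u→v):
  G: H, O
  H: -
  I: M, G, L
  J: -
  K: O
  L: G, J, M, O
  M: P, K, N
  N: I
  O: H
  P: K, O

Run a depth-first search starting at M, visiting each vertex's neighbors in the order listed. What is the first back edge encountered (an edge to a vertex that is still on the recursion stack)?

DFS from M (visiting each vertex's neighbors in the order listed); mark gray on enter, black on exit:
M gray
  P gray
    K gray
      O gray
        H gray
        H black
      O black
    K black
    P→O: O black — skip
  P black
  M→K: K black — skip
  N gray
    I gray
      I→M: M is gray → back edge
First back edge: I → M.

I->M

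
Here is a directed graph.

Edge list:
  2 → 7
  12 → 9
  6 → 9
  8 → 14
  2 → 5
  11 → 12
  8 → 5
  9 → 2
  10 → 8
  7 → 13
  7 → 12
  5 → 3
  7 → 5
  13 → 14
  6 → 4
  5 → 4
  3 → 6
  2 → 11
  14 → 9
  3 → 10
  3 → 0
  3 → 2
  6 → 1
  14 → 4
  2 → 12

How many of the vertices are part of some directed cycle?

12

A vertex is on a directed cycle iff it belongs to a strongly connected component of size ≥ 2 (or has a self-loop).
The vertices on cycles are {2, 3, 5, 6, 7, 8, 9, 10, 11, 12, 13, 14} — 12 in total.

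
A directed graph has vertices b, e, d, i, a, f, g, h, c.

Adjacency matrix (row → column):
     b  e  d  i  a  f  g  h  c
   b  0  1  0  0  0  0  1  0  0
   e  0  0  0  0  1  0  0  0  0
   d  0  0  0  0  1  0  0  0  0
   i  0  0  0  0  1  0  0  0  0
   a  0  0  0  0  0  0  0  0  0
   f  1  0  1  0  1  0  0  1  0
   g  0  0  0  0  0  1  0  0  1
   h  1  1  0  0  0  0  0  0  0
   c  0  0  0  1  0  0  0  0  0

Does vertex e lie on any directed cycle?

No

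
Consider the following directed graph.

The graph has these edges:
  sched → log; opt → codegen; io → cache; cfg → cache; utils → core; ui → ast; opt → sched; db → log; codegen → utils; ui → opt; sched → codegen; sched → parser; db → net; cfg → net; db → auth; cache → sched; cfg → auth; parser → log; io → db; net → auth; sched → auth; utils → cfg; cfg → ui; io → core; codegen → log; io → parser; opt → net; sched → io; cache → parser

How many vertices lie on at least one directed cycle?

8

A vertex is on a directed cycle iff it belongs to a strongly connected component of size ≥ 2 (or has a self-loop).
The vertices on cycles are {io, ui, cfg, opt, cache, sched, utils, codegen} — 8 in total.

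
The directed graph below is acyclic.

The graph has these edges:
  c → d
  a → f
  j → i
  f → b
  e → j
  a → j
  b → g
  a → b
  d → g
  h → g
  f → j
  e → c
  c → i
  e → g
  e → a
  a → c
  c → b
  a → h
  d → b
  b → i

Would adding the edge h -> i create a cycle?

Adding h→i creates a cycle iff i can already reach h.
Explore from i: no path reaches h. The graph stays acyclic.

No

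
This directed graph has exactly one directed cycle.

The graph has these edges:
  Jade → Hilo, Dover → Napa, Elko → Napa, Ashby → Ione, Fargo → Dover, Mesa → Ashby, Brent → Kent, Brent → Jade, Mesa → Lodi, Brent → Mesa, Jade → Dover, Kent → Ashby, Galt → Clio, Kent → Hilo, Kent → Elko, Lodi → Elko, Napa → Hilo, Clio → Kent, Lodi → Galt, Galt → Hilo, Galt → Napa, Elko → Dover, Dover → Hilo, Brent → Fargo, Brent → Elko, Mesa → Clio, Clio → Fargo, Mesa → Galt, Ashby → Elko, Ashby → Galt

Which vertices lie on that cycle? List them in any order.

Clio, Galt, Kent, Ashby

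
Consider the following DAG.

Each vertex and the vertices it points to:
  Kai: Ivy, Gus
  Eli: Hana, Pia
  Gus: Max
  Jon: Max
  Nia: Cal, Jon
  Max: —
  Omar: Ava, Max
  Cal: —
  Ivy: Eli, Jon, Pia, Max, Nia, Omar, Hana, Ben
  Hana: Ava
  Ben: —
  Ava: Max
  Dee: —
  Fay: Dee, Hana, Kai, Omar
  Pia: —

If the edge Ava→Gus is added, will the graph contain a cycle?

Adding Ava→Gus creates a cycle iff Gus can already reach Ava.
Explore from Gus: no path reaches Ava. The graph stays acyclic.

No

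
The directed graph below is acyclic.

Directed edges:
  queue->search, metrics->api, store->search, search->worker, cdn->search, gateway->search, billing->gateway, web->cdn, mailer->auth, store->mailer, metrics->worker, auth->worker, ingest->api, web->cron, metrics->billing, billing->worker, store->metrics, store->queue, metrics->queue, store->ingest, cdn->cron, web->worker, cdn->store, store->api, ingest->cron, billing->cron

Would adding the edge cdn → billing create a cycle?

No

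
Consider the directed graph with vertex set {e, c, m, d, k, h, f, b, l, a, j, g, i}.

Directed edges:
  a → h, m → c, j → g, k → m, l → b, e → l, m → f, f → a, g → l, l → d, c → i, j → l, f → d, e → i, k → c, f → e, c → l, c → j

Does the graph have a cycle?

DFS with white/gray/black marking, starting from k:
k gray
  c gray
    l gray
      b gray
      b black
      d gray
      d black
    l black
    j gray
      g gray
        g→l: l black — skip
      g black
      j→l: l black — skip
    j black
    i gray
    i black
  c black
  m gray
    m→c: c black — skip
    f gray
      e gray
        e→i: i black — skip
        e→l: l black — skip
      e black
      f→d: d black — skip
      a gray
        h gray
        h black
      a black
    f black
  m black
k black
Every edge goes to a white or black vertex — no back edge, so the graph is acyclic.

No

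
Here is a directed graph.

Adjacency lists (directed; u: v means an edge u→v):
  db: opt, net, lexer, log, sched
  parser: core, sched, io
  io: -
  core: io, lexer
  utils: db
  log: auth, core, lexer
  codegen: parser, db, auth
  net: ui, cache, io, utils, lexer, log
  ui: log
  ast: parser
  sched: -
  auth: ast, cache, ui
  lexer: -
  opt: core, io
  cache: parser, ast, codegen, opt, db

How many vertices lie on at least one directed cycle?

8

A vertex is on a directed cycle iff it belongs to a strongly connected component of size ≥ 2 (or has a self-loop).
The vertices on cycles are {db, ui, log, net, auth, cache, utils, codegen} — 8 in total.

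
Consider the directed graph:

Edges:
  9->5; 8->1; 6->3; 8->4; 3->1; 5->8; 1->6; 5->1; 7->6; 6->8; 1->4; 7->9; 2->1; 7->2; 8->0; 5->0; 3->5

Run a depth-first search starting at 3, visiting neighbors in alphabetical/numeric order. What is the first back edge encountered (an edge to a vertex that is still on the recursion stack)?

6->3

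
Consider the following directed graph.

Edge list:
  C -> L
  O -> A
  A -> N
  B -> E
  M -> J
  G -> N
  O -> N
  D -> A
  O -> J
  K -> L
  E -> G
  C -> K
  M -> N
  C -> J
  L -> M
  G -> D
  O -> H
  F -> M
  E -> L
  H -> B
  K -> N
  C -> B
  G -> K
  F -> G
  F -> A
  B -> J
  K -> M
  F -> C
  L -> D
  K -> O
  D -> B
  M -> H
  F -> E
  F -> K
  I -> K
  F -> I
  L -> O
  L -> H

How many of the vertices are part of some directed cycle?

9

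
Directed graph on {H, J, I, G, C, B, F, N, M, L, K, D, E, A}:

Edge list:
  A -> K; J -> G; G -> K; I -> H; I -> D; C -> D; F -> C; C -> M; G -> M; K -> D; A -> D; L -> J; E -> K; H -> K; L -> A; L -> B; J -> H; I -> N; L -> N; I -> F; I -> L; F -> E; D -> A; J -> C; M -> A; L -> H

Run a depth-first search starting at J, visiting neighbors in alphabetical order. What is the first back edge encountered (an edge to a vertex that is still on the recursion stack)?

A→D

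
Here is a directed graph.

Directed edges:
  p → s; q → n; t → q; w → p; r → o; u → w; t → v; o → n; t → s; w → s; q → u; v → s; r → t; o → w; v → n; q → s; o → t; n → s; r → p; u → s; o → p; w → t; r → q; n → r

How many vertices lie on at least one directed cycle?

A vertex is on a directed cycle iff it belongs to a strongly connected component of size ≥ 2 (or has a self-loop).
The vertices on cycles are {n, o, q, r, t, u, v, w} — 8 in total.

8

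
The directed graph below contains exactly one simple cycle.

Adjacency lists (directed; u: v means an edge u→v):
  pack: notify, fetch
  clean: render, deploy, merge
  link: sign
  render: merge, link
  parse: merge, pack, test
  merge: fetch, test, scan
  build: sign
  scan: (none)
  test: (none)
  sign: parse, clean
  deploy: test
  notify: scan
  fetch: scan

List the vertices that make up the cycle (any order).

DFS with gray/black marking from sign:
sign gray
  parse gray
    merge gray
      fetch gray
        scan gray
        scan black
      fetch black
      test gray
      test black
      merge→scan: scan black — skip
    merge black
    pack gray
      notify gray
        notify→scan: scan black — skip
      notify black
      pack→fetch: fetch black — skip
    pack black
    parse→test: test black — skip
  parse black
  clean gray
    render gray
      render→merge: merge black — skip
      link gray
        link→sign: sign is gray → back edge
Back edge closes the cycle sign → clean → render → link → sign; its vertices are {link, sign, clean, render}.

link, sign, clean, render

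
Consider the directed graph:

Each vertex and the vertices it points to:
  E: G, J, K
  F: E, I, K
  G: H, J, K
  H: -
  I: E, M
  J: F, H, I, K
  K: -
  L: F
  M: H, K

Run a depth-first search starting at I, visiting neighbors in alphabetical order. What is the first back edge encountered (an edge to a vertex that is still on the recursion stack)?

F→E

DFS from I (visiting neighbors in alphabetical order); mark gray on enter, black on exit:
I gray
  E gray
    G gray
      H gray
      H black
      J gray
        F gray
          F→E: E is gray → back edge
First back edge: F → E.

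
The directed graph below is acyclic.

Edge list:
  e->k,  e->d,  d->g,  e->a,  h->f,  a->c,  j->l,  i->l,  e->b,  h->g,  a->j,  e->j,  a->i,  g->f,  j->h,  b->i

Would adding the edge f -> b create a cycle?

No

Adding f→b creates a cycle iff b can already reach f.
Explore from b: no path reaches f. The graph stays acyclic.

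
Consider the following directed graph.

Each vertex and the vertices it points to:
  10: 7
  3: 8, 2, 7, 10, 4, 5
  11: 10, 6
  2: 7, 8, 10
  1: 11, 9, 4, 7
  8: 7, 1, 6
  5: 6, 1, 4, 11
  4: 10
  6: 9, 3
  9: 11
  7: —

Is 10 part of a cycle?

No

10 lies on a cycle iff there is a path from 10 back to itself.
Exploring from 10, it never reaches itself; equivalently, its strongly connected component is a singleton.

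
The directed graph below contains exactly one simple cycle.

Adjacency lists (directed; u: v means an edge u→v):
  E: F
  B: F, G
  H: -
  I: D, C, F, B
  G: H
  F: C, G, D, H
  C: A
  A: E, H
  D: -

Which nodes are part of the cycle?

DFS with gray/black marking from C:
C gray
  A gray
    E gray
      F gray
        F→C: C is gray → back edge
Back edge closes the cycle C → A → E → F → C; its vertices are {A, C, E, F}.

A, C, E, F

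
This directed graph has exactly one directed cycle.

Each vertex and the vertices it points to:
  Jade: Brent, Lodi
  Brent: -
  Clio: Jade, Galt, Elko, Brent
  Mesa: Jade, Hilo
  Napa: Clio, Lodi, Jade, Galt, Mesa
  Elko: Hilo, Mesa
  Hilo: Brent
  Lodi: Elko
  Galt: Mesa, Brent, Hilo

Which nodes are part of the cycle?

DFS with gray/black marking from Jade:
Jade gray
  Brent gray
  Brent black
  Lodi gray
    Elko gray
      Hilo gray
        Hilo→Brent: Brent black — skip
      Hilo black
      Mesa gray
        Mesa→Jade: Jade is gray → back edge
Back edge closes the cycle Jade → Lodi → Elko → Mesa → Jade; its vertices are {Elko, Jade, Lodi, Mesa}.

Elko, Jade, Lodi, Mesa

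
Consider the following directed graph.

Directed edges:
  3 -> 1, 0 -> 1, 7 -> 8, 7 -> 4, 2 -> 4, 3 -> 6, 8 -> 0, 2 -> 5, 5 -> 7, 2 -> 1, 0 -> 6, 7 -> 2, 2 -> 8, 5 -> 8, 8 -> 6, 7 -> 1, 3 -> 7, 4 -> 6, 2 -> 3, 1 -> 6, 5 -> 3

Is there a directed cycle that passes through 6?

6 lies on a cycle iff there is a path from 6 back to itself.
Exploring from 6, it never reaches itself; equivalently, its strongly connected component is a singleton.

No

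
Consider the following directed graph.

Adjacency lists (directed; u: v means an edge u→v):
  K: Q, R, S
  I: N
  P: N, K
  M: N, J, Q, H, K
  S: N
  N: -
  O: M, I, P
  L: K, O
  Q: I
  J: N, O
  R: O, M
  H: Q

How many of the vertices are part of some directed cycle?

A vertex is on a directed cycle iff it belongs to a strongly connected component of size ≥ 2 (or has a self-loop).
The vertices on cycles are {J, K, M, O, P, R} — 6 in total.

6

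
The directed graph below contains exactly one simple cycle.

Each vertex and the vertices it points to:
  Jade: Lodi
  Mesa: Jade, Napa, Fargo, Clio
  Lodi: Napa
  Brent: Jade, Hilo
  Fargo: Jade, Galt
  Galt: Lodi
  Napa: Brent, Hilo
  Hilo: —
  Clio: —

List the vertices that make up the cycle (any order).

DFS with gray/black marking from Napa:
Napa gray
  Brent gray
    Jade gray
      Lodi gray
        Lodi→Napa: Napa is gray → back edge
Back edge closes the cycle Napa → Brent → Jade → Lodi → Napa; its vertices are {Jade, Lodi, Napa, Brent}.

Jade, Lodi, Napa, Brent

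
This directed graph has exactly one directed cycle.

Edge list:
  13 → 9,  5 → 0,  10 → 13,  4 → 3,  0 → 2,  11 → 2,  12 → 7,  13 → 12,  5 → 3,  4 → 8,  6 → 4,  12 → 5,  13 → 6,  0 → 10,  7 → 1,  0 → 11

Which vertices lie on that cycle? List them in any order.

0, 5, 10, 12, 13

DFS with gray/black marking from 13:
13 gray
  9 gray
  9 black
  12 gray
    7 gray
      1 gray
      1 black
    7 black
    5 gray
      3 gray
      3 black
      0 gray
        11 gray
          2 gray
          2 black
        11 black
        0→2: 2 black — skip
        10 gray
          10→13: 13 is gray → back edge
Back edge closes the cycle 13 → 12 → 5 → 0 → 10 → 13; its vertices are {0, 5, 10, 12, 13}.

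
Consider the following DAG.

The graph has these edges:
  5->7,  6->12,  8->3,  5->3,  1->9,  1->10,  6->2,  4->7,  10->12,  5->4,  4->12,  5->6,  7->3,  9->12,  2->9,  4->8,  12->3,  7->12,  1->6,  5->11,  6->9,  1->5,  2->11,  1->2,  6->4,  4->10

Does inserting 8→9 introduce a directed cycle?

Adding 8→9 creates a cycle iff 9 can already reach 8.
Explore from 9: no path reaches 8. The graph stays acyclic.

No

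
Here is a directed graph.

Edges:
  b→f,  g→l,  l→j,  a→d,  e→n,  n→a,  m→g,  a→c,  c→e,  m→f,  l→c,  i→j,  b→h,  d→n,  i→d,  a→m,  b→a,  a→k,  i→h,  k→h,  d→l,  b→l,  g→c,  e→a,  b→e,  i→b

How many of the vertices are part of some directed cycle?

A vertex is on a directed cycle iff it belongs to a strongly connected component of size ≥ 2 (or has a self-loop).
The vertices on cycles are {a, c, d, e, g, l, m, n} — 8 in total.

8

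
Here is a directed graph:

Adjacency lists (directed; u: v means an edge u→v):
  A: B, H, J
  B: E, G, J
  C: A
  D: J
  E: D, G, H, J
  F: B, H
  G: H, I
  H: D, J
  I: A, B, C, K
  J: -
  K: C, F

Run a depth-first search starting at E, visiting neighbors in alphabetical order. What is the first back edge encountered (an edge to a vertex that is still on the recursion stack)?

B->E

DFS from E (visiting neighbors in alphabetical order); mark gray on enter, black on exit:
E gray
  D gray
    J gray
    J black
  D black
  G gray
    H gray
      H→D: D black — skip
      H→J: J black — skip
    H black
    I gray
      A gray
        B gray
          B→E: E is gray → back edge
First back edge: B → E.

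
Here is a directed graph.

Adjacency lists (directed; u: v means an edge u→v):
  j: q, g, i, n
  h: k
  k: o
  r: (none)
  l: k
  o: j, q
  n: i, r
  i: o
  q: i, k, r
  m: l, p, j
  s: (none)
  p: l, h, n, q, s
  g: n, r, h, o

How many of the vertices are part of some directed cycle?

8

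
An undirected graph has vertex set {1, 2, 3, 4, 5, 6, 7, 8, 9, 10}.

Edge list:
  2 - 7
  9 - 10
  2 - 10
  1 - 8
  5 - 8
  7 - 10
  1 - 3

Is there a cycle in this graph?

DFS, tracking each vertex's parent; an edge to a visited non-parent vertex closes a cycle.
Start from 7:
visit 7 (parent –)
  visit 2 (parent 7)
    visit 10 (parent 2)
      10–2: parent, skip
      visit 9 (parent 10)
        9–10: parent, skip
      10–7: 7 visited and ≠ parent → cycle
Cycle: 7 – 2 – 10 – 7.

Yes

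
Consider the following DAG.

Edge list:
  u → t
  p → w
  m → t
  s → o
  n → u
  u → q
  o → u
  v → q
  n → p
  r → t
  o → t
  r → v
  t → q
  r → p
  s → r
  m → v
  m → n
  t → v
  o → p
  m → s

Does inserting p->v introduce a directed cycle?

No

Adding p→v creates a cycle iff v can already reach p.
Explore from v: no path reaches p. The graph stays acyclic.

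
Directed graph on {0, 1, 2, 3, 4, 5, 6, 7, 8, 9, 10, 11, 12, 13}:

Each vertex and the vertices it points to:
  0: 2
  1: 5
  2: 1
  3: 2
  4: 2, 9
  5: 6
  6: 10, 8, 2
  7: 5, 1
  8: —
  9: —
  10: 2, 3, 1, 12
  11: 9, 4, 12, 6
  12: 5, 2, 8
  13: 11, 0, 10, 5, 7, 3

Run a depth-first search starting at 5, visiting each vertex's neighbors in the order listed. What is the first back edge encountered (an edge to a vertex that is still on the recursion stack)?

DFS from 5 (visiting each vertex's neighbors in the order listed); mark gray on enter, black on exit:
5 gray
  6 gray
    10 gray
      2 gray
        1 gray
          1→5: 5 is gray → back edge
First back edge: 1 → 5.

1->5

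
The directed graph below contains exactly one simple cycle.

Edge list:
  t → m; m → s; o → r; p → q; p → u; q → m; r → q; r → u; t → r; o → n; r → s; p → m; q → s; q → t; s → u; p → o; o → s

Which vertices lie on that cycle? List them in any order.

q, r, t

DFS with gray/black marking from q:
q gray
  m gray
    s gray
      u gray
      u black
    s black
  m black
  q→s: s black — skip
  t gray
    t→m: m black — skip
    r gray
      r→s: s black — skip
      r→q: q is gray → back edge
Back edge closes the cycle q → t → r → q; its vertices are {q, r, t}.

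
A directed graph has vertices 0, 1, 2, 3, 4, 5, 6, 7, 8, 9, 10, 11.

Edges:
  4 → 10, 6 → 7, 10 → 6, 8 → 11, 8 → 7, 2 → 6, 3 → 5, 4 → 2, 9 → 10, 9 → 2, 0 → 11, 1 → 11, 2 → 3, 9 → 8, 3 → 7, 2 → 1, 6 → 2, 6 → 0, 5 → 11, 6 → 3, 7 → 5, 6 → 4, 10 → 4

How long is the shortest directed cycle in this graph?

For each vertex v, BFS finds the shortest path from v back to v.
The shortest such closed walk is 2 → 6 → 2, length 2.

2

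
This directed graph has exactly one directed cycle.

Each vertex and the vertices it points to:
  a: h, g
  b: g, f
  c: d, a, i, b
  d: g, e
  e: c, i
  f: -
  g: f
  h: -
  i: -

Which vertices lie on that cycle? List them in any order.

c, d, e

DFS with gray/black marking from c:
c gray
  d gray
    g gray
      f gray
      f black
    g black
    e gray
      e→c: c is gray → back edge
Back edge closes the cycle c → d → e → c; its vertices are {c, d, e}.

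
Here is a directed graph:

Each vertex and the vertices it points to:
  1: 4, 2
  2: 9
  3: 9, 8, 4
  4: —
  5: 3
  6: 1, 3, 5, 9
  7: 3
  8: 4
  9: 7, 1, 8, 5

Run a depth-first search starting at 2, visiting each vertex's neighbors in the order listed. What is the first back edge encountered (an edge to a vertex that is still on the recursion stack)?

3→9

DFS from 2 (visiting each vertex's neighbors in the order listed); mark gray on enter, black on exit:
2 gray
  9 gray
    7 gray
      3 gray
        3→9: 9 is gray → back edge
First back edge: 3 → 9.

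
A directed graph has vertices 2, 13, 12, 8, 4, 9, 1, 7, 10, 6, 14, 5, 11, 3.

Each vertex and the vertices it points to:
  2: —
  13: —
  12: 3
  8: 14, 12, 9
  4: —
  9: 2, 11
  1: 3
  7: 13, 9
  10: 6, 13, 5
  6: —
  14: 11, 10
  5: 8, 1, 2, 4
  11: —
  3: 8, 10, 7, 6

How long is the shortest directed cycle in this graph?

For each vertex v, BFS finds the shortest path from v back to v.
The shortest such closed walk is 8 → 12 → 3 → 8, length 3.

3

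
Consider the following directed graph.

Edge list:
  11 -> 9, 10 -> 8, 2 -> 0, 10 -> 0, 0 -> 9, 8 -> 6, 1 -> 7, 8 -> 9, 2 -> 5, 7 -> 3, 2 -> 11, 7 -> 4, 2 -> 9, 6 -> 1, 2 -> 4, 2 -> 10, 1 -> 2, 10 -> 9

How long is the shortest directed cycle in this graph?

For each vertex v, BFS finds the shortest path from v back to v.
The shortest such closed walk is 6 → 1 → 2 → 10 → 8 → 6, length 5.

5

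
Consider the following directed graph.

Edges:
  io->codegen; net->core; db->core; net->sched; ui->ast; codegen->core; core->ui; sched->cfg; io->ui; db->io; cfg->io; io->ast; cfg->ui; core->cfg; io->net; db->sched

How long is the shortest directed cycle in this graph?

4

For each vertex v, BFS finds the shortest path from v back to v.
The shortest such closed walk is io → net → core → cfg → io, length 4.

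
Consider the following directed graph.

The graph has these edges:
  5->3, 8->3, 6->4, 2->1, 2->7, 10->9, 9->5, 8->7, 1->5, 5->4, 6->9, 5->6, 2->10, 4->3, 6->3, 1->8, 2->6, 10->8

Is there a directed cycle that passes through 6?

Yes

6 is on a cycle iff 6 can reach itself via ≥1 edge.
6 → 9 → 5 → 6 — yes.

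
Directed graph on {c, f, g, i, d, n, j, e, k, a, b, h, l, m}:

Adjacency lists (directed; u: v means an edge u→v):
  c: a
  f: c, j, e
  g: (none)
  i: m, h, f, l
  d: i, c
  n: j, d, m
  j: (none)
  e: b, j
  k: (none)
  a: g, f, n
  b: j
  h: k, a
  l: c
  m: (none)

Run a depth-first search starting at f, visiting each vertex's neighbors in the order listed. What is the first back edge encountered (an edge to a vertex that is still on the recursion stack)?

a->f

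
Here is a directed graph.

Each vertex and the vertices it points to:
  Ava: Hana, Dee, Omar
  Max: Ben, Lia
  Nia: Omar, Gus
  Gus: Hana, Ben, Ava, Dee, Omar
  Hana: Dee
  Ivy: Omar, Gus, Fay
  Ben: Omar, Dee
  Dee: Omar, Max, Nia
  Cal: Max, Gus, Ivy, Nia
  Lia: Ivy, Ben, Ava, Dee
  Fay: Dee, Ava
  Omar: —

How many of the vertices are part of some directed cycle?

10

A vertex is on a directed cycle iff it belongs to a strongly connected component of size ≥ 2 (or has a self-loop).
The vertices on cycles are {Ava, Ben, Dee, Fay, Gus, Ivy, Lia, Max, Nia, Hana} — 10 in total.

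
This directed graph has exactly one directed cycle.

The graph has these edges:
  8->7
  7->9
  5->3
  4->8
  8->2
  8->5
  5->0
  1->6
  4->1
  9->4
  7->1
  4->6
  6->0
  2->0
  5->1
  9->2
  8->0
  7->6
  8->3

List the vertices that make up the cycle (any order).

DFS with gray/black marking from 4:
4 gray
  8 gray
    2 gray
      0 gray
      0 black
    2 black
    5 gray
      5→0: 0 black — skip
      3 gray
      3 black
      1 gray
        6 gray
          6→0: 0 black — skip
        6 black
      1 black
    5 black
    8→0: 0 black — skip
    7 gray
      9 gray
        9→2: 2 black — skip
        9→4: 4 is gray → back edge
Back edge closes the cycle 4 → 8 → 7 → 9 → 4; its vertices are {4, 7, 8, 9}.

4, 7, 8, 9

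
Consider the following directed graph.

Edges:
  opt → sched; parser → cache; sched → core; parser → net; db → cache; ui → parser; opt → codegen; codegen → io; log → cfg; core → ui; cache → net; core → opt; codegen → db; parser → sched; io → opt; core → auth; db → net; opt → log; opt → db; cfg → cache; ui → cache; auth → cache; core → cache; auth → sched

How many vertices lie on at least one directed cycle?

8

A vertex is on a directed cycle iff it belongs to a strongly connected component of size ≥ 2 (or has a self-loop).
The vertices on cycles are {io, ui, opt, auth, core, sched, parser, codegen} — 8 in total.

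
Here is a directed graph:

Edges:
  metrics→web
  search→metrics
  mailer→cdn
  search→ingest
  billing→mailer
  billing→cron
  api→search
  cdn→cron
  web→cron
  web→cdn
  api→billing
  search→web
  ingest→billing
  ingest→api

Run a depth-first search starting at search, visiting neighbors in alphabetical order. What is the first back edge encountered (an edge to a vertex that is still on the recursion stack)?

api->search

DFS from search (visiting neighbors in alphabetical order); mark gray on enter, black on exit:
search gray
  ingest gray
    api gray
      billing gray
        cron gray
        cron black
        mailer gray
          cdn gray
            cdn→cron: cron black — skip
          cdn black
        mailer black
      billing black
      api→search: search is gray → back edge
First back edge: api → search.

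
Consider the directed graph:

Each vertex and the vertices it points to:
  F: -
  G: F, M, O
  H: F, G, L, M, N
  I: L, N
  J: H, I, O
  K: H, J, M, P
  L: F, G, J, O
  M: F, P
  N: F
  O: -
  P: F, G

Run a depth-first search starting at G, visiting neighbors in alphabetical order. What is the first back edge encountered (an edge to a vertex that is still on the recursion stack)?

P->G

DFS from G (visiting neighbors in alphabetical order); mark gray on enter, black on exit:
G gray
  F gray
  F black
  M gray
    M→F: F black — skip
    P gray
      P→F: F black — skip
      P→G: G is gray → back edge
First back edge: P → G.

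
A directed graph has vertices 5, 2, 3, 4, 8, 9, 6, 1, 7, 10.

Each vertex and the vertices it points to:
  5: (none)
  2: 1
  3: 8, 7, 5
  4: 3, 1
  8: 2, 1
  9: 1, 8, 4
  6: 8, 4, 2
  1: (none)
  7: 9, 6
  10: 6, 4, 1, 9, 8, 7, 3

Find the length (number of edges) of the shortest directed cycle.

4

For each vertex v, BFS finds the shortest path from v back to v.
The shortest such closed walk is 9 → 4 → 3 → 7 → 9, length 4.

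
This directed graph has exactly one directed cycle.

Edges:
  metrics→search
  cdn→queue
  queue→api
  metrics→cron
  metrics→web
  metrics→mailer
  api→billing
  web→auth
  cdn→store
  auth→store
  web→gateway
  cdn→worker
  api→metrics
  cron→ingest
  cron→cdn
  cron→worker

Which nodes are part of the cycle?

api, cdn, cron, queue, metrics

DFS with gray/black marking from metrics:
metrics gray
  mailer gray
  mailer black
  search gray
  search black
  web gray
    gateway gray
    gateway black
    auth gray
      store gray
      store black
    auth black
  web black
  cron gray
    cdn gray
      queue gray
        api gray
          billing gray
          billing black
          api→metrics: metrics is gray → back edge
Back edge closes the cycle metrics → cron → cdn → queue → api → metrics; its vertices are {api, cdn, cron, queue, metrics}.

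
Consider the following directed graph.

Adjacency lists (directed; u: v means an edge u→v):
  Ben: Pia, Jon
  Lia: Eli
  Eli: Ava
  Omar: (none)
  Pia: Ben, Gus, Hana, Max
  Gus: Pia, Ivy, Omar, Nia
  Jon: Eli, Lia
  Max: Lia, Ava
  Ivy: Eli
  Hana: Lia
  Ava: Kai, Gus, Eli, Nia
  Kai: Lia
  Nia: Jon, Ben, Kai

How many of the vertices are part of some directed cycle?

12

A vertex is on a directed cycle iff it belongs to a strongly connected component of size ≥ 2 (or has a self-loop).
The vertices on cycles are {Ava, Ben, Eli, Gus, Ivy, Jon, Kai, Lia, Max, Nia, Pia, Hana} — 12 in total.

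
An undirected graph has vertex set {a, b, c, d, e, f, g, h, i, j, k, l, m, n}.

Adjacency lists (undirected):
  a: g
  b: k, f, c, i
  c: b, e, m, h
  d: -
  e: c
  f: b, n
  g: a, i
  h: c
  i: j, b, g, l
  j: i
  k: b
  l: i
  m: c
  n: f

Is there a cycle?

No

DFS, tracking each vertex's parent; an edge to a visited non-parent vertex closes a cycle.
Start from f:
visit f (parent –)
  visit b (parent f)
    visit k (parent b)
      k–b: parent, skip
    b–f: parent, skip
    visit c (parent b)
      c–b: parent, skip
      visit e (parent c)
        e–c: parent, skip
      visit m (parent c)
        m–c: parent, skip
      visit h (parent c)
        h–c: parent, skip
    visit i (parent b)
      visit j (parent i)
        j–i: parent, skip
      i–b: parent, skip
      visit g (parent i)
        visit a (parent g)
          a–g: parent, skip
        g–i: parent, skip
      visit l (parent i)
        l–i: parent, skip
  visit n (parent f)
    n–f: parent, skip
visit d (parent –)
No non-parent visited neighbor found — the graph is a forest.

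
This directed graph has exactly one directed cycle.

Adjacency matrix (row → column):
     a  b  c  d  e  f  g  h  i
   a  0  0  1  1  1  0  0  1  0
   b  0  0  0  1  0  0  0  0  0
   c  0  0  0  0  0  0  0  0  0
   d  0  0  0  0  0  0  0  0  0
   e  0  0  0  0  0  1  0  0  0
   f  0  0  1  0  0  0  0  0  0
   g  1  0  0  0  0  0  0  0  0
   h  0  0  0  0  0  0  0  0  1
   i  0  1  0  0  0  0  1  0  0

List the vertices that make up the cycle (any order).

DFS with gray/black marking from a:
a gray
  h gray
    i gray
      g gray
        g→a: a is gray → back edge
Back edge closes the cycle a → h → i → g → a; its vertices are {a, g, h, i}.

a, g, h, i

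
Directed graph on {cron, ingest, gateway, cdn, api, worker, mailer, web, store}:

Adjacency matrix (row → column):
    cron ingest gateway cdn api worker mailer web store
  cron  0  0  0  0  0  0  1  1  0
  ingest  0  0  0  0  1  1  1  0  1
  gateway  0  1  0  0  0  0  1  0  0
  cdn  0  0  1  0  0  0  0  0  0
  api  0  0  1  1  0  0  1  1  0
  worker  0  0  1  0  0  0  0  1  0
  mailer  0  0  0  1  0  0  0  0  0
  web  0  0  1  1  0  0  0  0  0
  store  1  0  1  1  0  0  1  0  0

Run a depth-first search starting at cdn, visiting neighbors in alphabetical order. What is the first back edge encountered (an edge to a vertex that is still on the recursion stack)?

DFS from cdn (visiting neighbors in alphabetical order); mark gray on enter, black on exit:
cdn gray
  gateway gray
    ingest gray
      api gray
        api→cdn: cdn is gray → back edge
First back edge: api → cdn.

api->cdn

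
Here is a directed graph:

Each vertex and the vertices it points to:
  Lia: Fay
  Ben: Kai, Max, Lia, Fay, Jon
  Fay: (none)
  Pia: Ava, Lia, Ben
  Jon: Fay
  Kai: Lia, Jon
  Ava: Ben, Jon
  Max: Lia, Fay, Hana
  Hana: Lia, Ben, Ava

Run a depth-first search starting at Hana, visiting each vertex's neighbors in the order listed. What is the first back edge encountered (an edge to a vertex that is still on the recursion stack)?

Max->Hana

DFS from Hana (visiting each vertex's neighbors in the order listed); mark gray on enter, black on exit:
Hana gray
  Lia gray
    Fay gray
    Fay black
  Lia black
  Ben gray
    Kai gray
      Kai→Lia: Lia black — skip
      Jon gray
        Jon→Fay: Fay black — skip
      Jon black
    Kai black
    Max gray
      Max→Lia: Lia black — skip
      Max→Fay: Fay black — skip
      Max→Hana: Hana is gray → back edge
First back edge: Max → Hana.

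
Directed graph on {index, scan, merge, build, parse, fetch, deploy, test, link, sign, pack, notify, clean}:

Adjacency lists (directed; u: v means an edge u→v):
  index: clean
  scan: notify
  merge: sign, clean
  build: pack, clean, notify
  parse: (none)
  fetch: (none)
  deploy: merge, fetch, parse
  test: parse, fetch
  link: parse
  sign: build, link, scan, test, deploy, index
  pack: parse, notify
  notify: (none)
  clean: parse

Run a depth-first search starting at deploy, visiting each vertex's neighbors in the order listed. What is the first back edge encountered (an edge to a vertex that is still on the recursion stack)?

sign->deploy

DFS from deploy (visiting each vertex's neighbors in the order listed); mark gray on enter, black on exit:
deploy gray
  merge gray
    sign gray
      build gray
        pack gray
          parse gray
          parse black
          notify gray
          notify black
        pack black
        clean gray
          clean→parse: parse black — skip
        clean black
        build→notify: notify black — skip
      build black
      link gray
        link→parse: parse black — skip
      link black
      scan gray
        scan→notify: notify black — skip
      scan black
      test gray
        test→parse: parse black — skip
        fetch gray
        fetch black
      test black
      sign→deploy: deploy is gray → back edge
First back edge: sign → deploy.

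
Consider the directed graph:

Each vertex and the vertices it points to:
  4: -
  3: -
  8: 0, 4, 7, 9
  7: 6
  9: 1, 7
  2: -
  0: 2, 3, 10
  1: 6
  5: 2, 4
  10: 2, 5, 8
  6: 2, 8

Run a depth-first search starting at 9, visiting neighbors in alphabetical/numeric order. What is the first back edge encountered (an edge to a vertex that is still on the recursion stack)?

10->8

DFS from 9 (visiting neighbors in alphabetical/numeric order); mark gray on enter, black on exit:
9 gray
  1 gray
    6 gray
      2 gray
      2 black
      8 gray
        0 gray
          0→2: 2 black — skip
          3 gray
          3 black
          10 gray
            10→2: 2 black — skip
            5 gray
              5→2: 2 black — skip
              4 gray
              4 black
            5 black
            10→8: 8 is gray → back edge
First back edge: 10 → 8.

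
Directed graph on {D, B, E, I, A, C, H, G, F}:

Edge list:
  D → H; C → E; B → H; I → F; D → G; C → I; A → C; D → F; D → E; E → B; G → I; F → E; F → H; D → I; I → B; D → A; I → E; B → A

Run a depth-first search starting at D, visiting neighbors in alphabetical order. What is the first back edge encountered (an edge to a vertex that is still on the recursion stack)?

B→A

DFS from D (visiting neighbors in alphabetical order); mark gray on enter, black on exit:
D gray
  A gray
    C gray
      E gray
        B gray
          B→A: A is gray → back edge
First back edge: B → A.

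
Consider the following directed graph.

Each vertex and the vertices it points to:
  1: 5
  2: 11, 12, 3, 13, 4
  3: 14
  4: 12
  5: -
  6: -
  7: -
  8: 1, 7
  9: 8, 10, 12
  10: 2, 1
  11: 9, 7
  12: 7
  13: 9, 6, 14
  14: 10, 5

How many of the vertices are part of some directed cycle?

7

A vertex is on a directed cycle iff it belongs to a strongly connected component of size ≥ 2 (or has a self-loop).
The vertices on cycles are {2, 3, 9, 10, 11, 13, 14} — 7 in total.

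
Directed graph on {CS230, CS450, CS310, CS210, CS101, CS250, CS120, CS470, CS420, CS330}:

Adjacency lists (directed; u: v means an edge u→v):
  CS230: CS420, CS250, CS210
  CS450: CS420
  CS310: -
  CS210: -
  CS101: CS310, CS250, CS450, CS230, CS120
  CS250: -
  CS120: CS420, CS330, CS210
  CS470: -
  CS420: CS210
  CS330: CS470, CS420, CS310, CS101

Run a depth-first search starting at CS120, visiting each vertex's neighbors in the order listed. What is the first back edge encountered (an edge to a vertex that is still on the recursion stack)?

CS101->CS120

DFS from CS120 (visiting each vertex's neighbors in the order listed); mark gray on enter, black on exit:
CS120 gray
  CS420 gray
    CS210 gray
    CS210 black
  CS420 black
  CS330 gray
    CS470 gray
    CS470 black
    CS330→CS420: CS420 black — skip
    CS310 gray
    CS310 black
    CS101 gray
      CS101→CS310: CS310 black — skip
      CS250 gray
      CS250 black
      CS450 gray
        CS450→CS420: CS420 black — skip
      CS450 black
      CS230 gray
        CS230→CS420: CS420 black — skip
        CS230→CS250: CS250 black — skip
        CS230→CS210: CS210 black — skip
      CS230 black
      CS101→CS120: CS120 is gray → back edge
First back edge: CS101 → CS120.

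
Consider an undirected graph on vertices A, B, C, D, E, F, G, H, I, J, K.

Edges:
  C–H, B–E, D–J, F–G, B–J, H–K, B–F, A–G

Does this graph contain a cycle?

DFS, tracking each vertex's parent; an edge to a visited non-parent vertex closes a cycle.
Start from B:
visit B (parent –)
  visit J (parent B)
    J–B: parent, skip
    visit D (parent J)
      D–J: parent, skip
  visit F (parent B)
    visit G (parent F)
      G–F: parent, skip
      visit A (parent G)
        A–G: parent, skip
    F–B: parent, skip
  visit E (parent B)
    E–B: parent, skip
visit C (parent –)
  visit H (parent C)
    visit K (parent H)
      K–H: parent, skip
    H–C: parent, skip
visit I (parent –)
No non-parent visited neighbor found — the graph is a forest.

No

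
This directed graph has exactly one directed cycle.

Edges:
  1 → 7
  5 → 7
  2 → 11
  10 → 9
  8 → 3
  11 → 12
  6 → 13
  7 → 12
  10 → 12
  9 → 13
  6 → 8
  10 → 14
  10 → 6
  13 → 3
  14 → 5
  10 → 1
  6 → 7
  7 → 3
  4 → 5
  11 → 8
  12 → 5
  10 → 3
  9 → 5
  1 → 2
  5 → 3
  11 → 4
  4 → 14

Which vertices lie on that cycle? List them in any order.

DFS with gray/black marking from 7:
7 gray
  12 gray
    5 gray
      5→7: 7 is gray → back edge
Back edge closes the cycle 7 → 12 → 5 → 7; its vertices are {5, 7, 12}.

5, 7, 12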